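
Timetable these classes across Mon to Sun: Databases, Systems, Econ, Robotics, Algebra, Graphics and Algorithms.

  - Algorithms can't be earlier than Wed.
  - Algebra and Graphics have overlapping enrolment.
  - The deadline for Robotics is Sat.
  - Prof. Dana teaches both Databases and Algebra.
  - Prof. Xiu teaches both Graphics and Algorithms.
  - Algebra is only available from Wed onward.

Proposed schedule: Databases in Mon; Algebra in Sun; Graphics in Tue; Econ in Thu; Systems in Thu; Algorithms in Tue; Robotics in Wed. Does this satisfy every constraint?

Prof. Xiu teaches both Graphics and Algorithms — violated.
Algebra is only available from Wed onward — holds.
The deadline for Robotics is Sat — holds.
Prof. Dana teaches both Databases and Algebra — holds.
Algebra and Graphics have overlapping enrolment — holds.
Algorithms can't be earlier than Wed — violated.

Invalid. Algorithms can't be earlier than Wed.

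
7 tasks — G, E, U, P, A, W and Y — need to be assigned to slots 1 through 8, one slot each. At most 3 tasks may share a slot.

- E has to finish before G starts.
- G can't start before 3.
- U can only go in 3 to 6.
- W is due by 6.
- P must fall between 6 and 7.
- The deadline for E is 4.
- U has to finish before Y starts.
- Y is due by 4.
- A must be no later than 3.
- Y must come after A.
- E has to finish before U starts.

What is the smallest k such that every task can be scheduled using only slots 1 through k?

6

The precedence chain requires at least 3 distinct slots.
With at most 3 per slot and 7 tasks, at least 3 slots are needed.
P can't be placed before 6, so the schedule must run through at least slot 6.
6 works (last occupied slot: 6): for example Y=4; W=1; U=3; P=6; A=1; E=1; G=3.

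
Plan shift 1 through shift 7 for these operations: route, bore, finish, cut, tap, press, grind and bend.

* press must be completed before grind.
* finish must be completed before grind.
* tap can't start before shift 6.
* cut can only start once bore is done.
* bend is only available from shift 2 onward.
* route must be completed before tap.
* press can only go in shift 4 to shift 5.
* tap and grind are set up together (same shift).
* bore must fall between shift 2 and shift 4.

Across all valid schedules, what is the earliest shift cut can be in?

shift 3

Precedence pushes cut to at least shift 3.
cut at shift 3 is achievable: finish in shift 1; grind in shift 6; tap in shift 6; press in shift 4; bore in shift 2; route in shift 1; cut in shift 3; bend in shift 2.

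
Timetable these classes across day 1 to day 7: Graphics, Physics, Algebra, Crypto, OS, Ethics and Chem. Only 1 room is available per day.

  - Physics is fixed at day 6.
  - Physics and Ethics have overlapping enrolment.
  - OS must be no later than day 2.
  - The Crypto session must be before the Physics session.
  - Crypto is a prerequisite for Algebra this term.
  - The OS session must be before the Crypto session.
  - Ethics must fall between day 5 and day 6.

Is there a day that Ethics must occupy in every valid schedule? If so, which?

Ethics's window is day 5–day 6.
Physics is fixed at day 6, and Ethics can't share a day with Physics.
So Ethics must be day 5.

day 5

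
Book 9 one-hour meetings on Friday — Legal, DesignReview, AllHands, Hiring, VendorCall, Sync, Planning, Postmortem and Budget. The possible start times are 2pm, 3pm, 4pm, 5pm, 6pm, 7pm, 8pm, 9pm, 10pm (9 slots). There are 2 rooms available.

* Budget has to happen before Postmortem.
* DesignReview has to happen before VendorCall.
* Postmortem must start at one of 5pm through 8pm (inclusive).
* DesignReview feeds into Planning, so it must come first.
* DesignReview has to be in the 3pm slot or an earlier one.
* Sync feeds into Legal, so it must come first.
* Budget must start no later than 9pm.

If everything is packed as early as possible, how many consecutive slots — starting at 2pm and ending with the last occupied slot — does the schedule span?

5

The precedence chain requires at least 2 distinct slots.
With at most 2 per slot and 9 meetings, at least 5 slots are needed.
Postmortem can't be placed before 5pm — that is slot 4 counting from 2pm — so the schedule must run through at least 4 slots.
5 works (last occupied slot: 6pm): for example Sync=2pm, Legal=3pm, Planning=4pm, Hiring=6pm, AllHands=5pm, Postmortem=5pm, Budget=4pm, DesignReview=2pm, VendorCall=3pm.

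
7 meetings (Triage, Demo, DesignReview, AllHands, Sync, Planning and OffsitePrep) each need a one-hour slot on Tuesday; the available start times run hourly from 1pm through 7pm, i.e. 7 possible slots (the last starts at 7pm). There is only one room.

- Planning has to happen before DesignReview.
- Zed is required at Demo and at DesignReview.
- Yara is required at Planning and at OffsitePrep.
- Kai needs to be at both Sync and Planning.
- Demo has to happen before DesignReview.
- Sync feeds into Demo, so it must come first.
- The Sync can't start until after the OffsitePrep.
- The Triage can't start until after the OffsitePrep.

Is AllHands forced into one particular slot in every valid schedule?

AllHands can be 1pm (e.g. Demo=4pm, DesignReview=6pm, Planning=5pm, Triage=7pm, OffsitePrep=2pm, AllHands=1pm, Sync=3pm) or 2pm (e.g. Triage=7pm; Sync=3pm; Planning=5pm; Demo=4pm; DesignReview=6pm; AllHands=2pm; OffsitePrep=1pm).

No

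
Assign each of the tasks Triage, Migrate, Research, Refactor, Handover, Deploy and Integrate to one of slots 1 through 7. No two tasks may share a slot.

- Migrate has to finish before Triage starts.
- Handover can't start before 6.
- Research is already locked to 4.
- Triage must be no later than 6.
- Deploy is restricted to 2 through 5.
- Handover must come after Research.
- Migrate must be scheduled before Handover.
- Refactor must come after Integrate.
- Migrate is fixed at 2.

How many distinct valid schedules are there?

Splitting on Triage: it can be 3 (2), 5 (2), 6 (2). Listing each branch's schedules as (Migrate, Research, Refactor, Handover, Deploy, Integrate):
Triage=3: (2,4,6,7,5,1) (2,4,7,6,5,1) — 2.
Triage=5: (2,4,6,7,3,1) (2,4,7,6,3,1) — 2.
Triage=6: (2,4,3,7,5,1) (2,4,5,7,3,1) — 2.
Summing: 2 + 2 + 2 = 6.

6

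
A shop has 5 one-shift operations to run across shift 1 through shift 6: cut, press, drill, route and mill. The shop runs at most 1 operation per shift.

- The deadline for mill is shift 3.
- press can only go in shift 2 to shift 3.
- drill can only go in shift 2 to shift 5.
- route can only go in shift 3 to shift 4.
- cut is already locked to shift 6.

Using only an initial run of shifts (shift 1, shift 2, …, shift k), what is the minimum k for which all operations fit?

6 shifts

With at most 1 per shift and 5 operations, at least 5 shifts are needed.
cut can't be placed before shift 6, so the schedule must run through at least shift 6.
6 works (last occupied shift: shift 6): for example route in shift 3; drill in shift 4; press in shift 2; cut in shift 6; mill in shift 1.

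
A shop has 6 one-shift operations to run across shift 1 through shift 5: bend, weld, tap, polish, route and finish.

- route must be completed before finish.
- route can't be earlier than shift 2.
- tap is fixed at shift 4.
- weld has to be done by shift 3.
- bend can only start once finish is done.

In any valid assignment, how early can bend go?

Precedence pushes bend to at least shift 4.
bend at shift 4 is achievable: polish -> shift 1, bend -> shift 4, tap -> shift 4, route -> shift 2, finish -> shift 3, weld -> shift 1.

shift 4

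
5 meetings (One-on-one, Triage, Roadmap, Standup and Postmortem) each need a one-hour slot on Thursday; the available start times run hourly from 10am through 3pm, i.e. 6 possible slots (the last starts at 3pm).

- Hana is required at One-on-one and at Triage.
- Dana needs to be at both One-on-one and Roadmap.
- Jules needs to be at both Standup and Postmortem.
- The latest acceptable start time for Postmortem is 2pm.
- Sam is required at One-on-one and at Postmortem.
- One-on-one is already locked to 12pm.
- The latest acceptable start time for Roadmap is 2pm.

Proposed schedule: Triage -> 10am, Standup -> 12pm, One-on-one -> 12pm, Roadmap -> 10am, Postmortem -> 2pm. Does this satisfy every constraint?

Yes

One-on-one is already locked to 12pm — holds.
The latest acceptable start time for Roadmap is 2pm — holds.
Sam is required at One-on-one and at Postmortem — holds.
Hana is required at One-on-one and at Triage — holds.
Dana needs to be at both One-on-one and Roadmap — holds.
Jules needs to be at both Standup and Postmortem — holds.
The latest acceptable start time for Postmortem is 2pm — holds.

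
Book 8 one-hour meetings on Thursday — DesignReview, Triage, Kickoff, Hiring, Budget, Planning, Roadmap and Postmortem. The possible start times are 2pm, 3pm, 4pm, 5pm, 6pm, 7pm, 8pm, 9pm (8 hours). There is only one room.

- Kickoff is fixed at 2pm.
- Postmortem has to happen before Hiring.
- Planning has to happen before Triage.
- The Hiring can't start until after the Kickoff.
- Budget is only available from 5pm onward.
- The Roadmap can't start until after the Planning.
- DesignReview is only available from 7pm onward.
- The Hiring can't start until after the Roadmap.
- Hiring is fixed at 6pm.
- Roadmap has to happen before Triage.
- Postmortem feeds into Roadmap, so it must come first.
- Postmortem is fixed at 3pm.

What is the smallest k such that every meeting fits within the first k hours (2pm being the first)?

The precedence chain requires at least 3 distinct hours.
With at most 1 per hour and 8 meetings, at least 8 hours are needed.
DesignReview can't be placed before 7pm — that is hour 6 counting from 2pm — so the schedule must run through at least 6 hours.
8 works (last occupied hour: 9pm): for example Kickoff=2pm, Budget=8pm, DesignReview=7pm, Postmortem=3pm, Roadmap=5pm, Triage=9pm, Hiring=6pm, Planning=4pm.

8 hours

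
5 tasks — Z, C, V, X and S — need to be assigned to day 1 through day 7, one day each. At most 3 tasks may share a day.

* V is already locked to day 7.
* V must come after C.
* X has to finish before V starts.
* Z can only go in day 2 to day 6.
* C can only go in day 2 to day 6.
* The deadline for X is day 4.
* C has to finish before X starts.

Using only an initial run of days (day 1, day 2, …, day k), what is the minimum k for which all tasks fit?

7

The precedence chain requires at least 3 distinct days.
With at most 3 per day and 5 tasks, at least 2 days are needed.
V can't be placed before day 7, so the schedule must run through at least day 7.
7 works (last occupied day: day 7): for example V in day 7; C in day 2; Z in day 2; X in day 3; S in day 1.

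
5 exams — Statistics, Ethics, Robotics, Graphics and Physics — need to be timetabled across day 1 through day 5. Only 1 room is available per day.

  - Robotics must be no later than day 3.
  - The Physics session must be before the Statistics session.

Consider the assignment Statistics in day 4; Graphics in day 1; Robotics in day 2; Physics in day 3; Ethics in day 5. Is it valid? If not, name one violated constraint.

Yes

Only 1 room is available per day — holds.
The Physics session must be before the Statistics session — holds.
Robotics must be no later than day 3 — holds.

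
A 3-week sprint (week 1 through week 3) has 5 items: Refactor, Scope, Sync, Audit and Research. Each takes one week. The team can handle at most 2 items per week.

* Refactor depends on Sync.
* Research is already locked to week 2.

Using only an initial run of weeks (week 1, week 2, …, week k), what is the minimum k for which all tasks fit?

The precedence chain requires at least 2 distinct weeks.
With at most 2 per week and 5 tasks, at least 3 weeks are needed.
3 works (last occupied week: week 3): for example Sync -> week 1; Research -> week 2; Scope -> week 1; Refactor -> week 2; Audit -> week 3.

3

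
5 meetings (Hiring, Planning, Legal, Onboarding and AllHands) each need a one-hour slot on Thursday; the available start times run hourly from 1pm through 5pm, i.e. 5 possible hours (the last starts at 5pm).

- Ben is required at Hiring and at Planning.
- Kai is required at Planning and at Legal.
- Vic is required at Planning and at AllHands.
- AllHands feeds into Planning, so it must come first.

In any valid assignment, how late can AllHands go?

4pm

Downstream work caps AllHands at 4pm.
AllHands at 4pm is achievable: Planning in 5pm; Hiring in 1pm; Legal in 1pm; AllHands in 4pm; Onboarding in 1pm.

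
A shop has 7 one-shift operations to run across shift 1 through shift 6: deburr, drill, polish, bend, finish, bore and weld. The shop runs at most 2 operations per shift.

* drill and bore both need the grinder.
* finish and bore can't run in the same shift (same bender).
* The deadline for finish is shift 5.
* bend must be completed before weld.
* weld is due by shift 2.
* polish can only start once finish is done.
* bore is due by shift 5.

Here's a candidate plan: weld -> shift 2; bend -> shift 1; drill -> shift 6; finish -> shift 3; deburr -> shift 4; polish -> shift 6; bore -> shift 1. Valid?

bend must be completed before weld — holds.
drill and bore both need the grinder — holds.
finish and bore can't run in the same shift (same bender) — holds.
The shop runs at most 2 operations per shift — holds.
The deadline for finish is shift 5 — holds.
polish can only start once finish is done — holds.
weld is due by shift 2 — holds.
bore is due by shift 5 — holds.

Yes, all constraints hold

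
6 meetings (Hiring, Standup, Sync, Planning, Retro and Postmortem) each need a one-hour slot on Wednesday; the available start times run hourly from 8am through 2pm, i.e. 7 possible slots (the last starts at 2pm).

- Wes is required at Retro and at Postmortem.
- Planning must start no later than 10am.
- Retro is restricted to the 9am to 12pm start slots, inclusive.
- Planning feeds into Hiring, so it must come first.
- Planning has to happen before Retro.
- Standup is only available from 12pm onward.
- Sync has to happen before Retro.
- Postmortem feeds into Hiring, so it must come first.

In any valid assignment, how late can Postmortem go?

1pm

Downstream work caps Postmortem at 1pm.
Postmortem at 1pm is achievable: Sync in 8am, Standup in 12pm, Planning in 8am, Retro in 9am, Hiring in 2pm, Postmortem in 1pm.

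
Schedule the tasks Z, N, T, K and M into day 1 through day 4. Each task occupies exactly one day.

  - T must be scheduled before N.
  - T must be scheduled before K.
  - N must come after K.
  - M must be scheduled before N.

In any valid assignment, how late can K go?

Precedence pushes K to at least day 2; downstream work caps K at day 3.
K at day 3 is achievable: M -> day 1, Z -> day 1, K -> day 3, T -> day 1, N -> day 4.

day 3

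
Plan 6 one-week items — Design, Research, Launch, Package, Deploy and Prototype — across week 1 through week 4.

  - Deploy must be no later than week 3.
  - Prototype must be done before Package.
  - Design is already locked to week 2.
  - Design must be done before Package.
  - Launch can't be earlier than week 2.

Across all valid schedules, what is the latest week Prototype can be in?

Downstream work caps Prototype at week 3.
Prototype at week 3 is achievable: Deploy in week 1, Launch in week 2, Prototype in week 3, Package in week 4, Research in week 1, Design in week 2.

week 3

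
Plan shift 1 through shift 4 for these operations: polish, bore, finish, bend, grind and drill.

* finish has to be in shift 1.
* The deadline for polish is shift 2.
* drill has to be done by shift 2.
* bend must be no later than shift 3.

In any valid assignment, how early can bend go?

shift 1

Bend's own window allows nothing later than shift 3.
bend at shift 1 is achievable: finish=shift 1; bore=shift 1; grind=shift 1; polish=shift 1; bend=shift 1; drill=shift 1.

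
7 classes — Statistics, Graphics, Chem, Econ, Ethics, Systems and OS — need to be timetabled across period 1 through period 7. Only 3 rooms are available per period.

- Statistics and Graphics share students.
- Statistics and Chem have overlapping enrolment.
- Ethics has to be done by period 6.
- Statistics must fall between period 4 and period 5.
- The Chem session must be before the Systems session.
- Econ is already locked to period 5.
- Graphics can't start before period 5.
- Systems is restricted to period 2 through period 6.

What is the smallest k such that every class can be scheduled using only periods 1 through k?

The precedence chain requires at least 2 distinct periods.
With at most 3 per period and 7 classes, at least 3 periods are needed.
Graphics can't be placed before period 5, so the schedule must run through at least period 5.
5 works (last occupied period: period 5): for example Graphics -> period 5; Statistics -> period 4; Ethics -> period 1; OS -> period 1; Econ -> period 5; Chem -> period 1; Systems -> period 2.

5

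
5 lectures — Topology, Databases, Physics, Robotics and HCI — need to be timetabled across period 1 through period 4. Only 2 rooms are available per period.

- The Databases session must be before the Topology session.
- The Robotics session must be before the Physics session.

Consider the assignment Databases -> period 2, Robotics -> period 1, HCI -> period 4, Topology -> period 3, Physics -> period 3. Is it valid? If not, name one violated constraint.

Only 2 rooms are available per period — holds.
The Databases session must be before the Topology session — holds.
The Robotics session must be before the Physics session — holds.

Yes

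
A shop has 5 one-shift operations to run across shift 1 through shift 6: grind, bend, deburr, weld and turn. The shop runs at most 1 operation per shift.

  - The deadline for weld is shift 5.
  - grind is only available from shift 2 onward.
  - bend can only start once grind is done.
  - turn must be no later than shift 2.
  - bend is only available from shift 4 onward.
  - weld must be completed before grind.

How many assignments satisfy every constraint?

Splitting on grind: it can be shift 3 (12), shift 4 (16), shift 5 (12). Listing each branch's schedules as (bend, deburr, weld, turn) by shift number:
grind=shift 3: (4,5,1,2) (4,5,2,1) (4,6,1,2) (4,6,2,1) (5,4,1,2) (5,4,2,1) (5,6,1,2) (5,6,2,1) (6,4,1,2) (6,4,2,1) (6,5,1,2) (6,5,2,1) — 12.
grind=shift 4: (5,1,3,2) (5,2,3,1) (5,3,1,2) (5,3,2,1) (5,6,1,2) (5,6,2,1) (5,6,3,1) (5,6,3,2) (6,1,3,2) (6,2,3,1) (6,3,1,2) (6,3,2,1) (6,5,1,2) (6,5,2,1) (6,5,3,1) (6,5,3,2) — 16.
grind=shift 5: (6,1,3,2) (6,1,4,2) (6,2,3,1) (6,2,4,1) (6,3,1,2) (6,3,2,1) (6,3,4,1) (6,3,4,2) (6,4,1,2) (6,4,2,1) (6,4,3,1) (6,4,3,2) — 12.
Summing: 12 + 16 + 12 = 40.

40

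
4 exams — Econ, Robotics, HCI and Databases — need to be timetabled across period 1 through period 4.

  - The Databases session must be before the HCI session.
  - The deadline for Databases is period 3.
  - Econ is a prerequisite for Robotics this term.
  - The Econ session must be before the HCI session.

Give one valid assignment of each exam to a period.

Econ -> period 1, Robotics -> period 2, Databases -> period 1, HCI -> period 2

Checking: Econ(period 1) before HCI(period 2); Databases(period 1) before HCI(period 2); Econ(period 1) before Robotics(period 2); Databases=period 1 in [period 1,period 3].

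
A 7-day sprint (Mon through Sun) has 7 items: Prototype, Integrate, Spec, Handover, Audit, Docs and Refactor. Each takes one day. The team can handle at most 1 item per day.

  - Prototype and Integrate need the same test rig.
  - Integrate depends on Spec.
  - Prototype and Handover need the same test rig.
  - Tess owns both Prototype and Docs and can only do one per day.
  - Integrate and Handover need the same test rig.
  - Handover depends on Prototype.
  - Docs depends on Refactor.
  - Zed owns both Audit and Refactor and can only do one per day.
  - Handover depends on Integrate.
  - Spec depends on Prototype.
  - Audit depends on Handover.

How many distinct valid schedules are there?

21

Splitting on Prototype: it can be Mon (15), Tue (5), Wed (1). Listing each branch's schedules as (Integrate, Spec, Handover, Audit, Docs, Refactor):
Prototype=Mon: (Wed,Tue,Thu,Fri,Sun,Sat) (Wed,Tue,Thu,Sat,Sun,Fri) (Wed,Tue,Thu,Sun,Sat,Fri) (Wed,Tue,Fri,Sat,Sun,Thu) (Wed,Tue,Fri,Sun,Sat,Thu) (Wed,Tue,Sat,Sun,Fri,Thu) (Thu,Tue,Fri,Sat,Sun,Wed) (Thu,Tue,Fri,Sun,Sat,Wed) (Thu,Tue,Sat,Sun,Fri,Wed) (Thu,Wed,Fri,Sat,Sun,Tue) (Thu,Wed,Fri,Sun,Sat,Tue) (Thu,Wed,Sat,Sun,Fri,Tue) (Fri,Tue,Sat,Sun,Thu,Wed) (Fri,Wed,Sat,Sun,Thu,Tue) (Fri,Thu,Sat,Sun,Wed,Tue) — 15.
Prototype=Tue: (Thu,Wed,Fri,Sat,Sun,Mon) (Thu,Wed,Fri,Sun,Sat,Mon) (Thu,Wed,Sat,Sun,Fri,Mon) (Fri,Wed,Sat,Sun,Thu,Mon) (Fri,Thu,Sat,Sun,Wed,Mon) — 5.
Prototype=Wed: (Fri,Thu,Sat,Sun,Tue,Mon) — 1.
Summing: 15 + 5 + 1 = 21.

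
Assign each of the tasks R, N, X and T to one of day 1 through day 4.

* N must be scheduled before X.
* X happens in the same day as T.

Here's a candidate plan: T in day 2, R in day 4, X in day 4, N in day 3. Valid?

Invalid. X happens in the same day as T.

N must be scheduled before X — holds.
X happens in the same day as T — violated.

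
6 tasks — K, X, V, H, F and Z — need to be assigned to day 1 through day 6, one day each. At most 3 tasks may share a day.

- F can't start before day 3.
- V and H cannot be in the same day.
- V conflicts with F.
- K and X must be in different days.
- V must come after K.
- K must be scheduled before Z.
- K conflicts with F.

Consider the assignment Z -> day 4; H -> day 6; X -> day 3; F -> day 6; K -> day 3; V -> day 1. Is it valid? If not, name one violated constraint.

F can't start before day 3 — holds.
K must be scheduled before Z — holds.
K conflicts with F — holds.
V must come after K — violated.
K and X must be in different days — violated.
V conflicts with F — holds.
V and H cannot be in the same day — holds.
At most 3 tasks may share a day — holds.

Invalid. V must come after K.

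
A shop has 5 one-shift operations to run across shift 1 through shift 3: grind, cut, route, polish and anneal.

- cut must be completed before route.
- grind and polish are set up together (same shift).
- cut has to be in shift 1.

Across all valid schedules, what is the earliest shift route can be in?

Precedence pushes route to at least shift 2.
route at shift 2 is achievable: route -> shift 2, grind -> shift 1, cut -> shift 1, anneal -> shift 1, polish -> shift 1.

shift 2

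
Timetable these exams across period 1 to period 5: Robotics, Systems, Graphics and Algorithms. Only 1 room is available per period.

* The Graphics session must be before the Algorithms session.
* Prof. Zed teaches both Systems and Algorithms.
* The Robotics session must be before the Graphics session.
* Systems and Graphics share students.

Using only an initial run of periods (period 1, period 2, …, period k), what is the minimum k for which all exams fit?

4

The precedence chain requires at least 3 distinct periods.
With at most 1 per period and 4 exams, at least 4 periods are needed.
4 works (last occupied period: period 4): for example Algorithms=period 3; Robotics=period 1; Graphics=period 2; Systems=period 4.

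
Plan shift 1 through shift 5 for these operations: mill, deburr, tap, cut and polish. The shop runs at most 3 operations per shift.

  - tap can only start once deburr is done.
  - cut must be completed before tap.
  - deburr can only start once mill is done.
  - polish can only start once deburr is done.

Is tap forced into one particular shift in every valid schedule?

tap can be shift 3 (e.g. tap in shift 3; cut in shift 1; deburr in shift 2; mill in shift 1; polish in shift 3) or shift 4 (e.g. polish=shift 3, deburr=shift 2, cut=shift 1, mill=shift 1, tap=shift 4).

No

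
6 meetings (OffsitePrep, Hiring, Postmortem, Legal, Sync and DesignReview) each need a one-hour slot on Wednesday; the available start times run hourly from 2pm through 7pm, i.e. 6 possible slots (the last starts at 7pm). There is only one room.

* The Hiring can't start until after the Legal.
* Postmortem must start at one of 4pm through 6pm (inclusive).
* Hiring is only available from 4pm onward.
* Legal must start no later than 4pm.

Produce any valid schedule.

Sync -> 6pm; OffsitePrep -> 3pm; Legal -> 2pm; DesignReview -> 7pm; Hiring -> 5pm; Postmortem -> 4pm

Checking: Legal(2pm) before Hiring(5pm); Postmortem=4pm in [4pm,6pm]; Hiring=5pm in [4pm,7pm]; Legal=2pm in [2pm,4pm]; max 1 per slot (cap 1).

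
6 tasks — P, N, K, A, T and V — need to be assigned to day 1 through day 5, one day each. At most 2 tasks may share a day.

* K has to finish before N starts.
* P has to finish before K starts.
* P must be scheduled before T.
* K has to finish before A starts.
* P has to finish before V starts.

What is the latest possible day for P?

Downstream work caps P at day 3.
P at day 2 is achievable: P in day 2; A in day 4; V in day 5; N in day 4; T in day 3; K in day 3.
Nothing later works — the capacity limit rule out every day after day 2.

day 2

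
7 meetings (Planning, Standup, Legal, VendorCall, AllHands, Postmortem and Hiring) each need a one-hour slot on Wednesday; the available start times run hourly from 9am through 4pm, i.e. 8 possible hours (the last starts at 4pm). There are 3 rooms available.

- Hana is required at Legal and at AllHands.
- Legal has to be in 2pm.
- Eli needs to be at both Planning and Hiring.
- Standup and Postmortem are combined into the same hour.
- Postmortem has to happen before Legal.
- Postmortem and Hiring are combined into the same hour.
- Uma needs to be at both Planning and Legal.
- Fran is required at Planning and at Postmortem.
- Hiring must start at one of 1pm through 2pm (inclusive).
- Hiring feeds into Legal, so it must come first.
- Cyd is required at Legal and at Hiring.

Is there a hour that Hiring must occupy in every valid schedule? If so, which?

1pm

Hiring's window is 1pm–2pm.
Legal is fixed at 2pm, and Hiring can't share a hour with Legal.
So Hiring must be 1pm.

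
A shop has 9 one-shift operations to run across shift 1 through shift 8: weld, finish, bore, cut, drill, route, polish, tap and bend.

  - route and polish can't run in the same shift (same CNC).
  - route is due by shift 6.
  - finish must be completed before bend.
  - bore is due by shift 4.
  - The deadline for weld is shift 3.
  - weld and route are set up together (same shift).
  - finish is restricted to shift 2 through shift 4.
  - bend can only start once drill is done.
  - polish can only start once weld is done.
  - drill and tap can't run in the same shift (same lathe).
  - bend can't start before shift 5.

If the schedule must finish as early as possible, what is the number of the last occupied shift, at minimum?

The precedence chain requires at least 2 distinct shifts.
bend can't be placed before shift 5, so the schedule must run through at least shift 5.
5 works (last occupied shift: shift 5): for example bore=shift 1, finish=shift 2, drill=shift 1, bend=shift 5, tap=shift 2, polish=shift 2, weld=shift 1, route=shift 1, cut=shift 1.

5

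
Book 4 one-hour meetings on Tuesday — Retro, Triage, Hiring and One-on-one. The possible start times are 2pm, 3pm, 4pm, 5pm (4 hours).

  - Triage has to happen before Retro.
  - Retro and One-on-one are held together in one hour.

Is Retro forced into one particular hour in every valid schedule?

Retro can be 3pm (e.g. Triage -> 2pm, Hiring -> 2pm, One-on-one -> 3pm, Retro -> 3pm) or 4pm (e.g. Retro -> 4pm, Triage -> 2pm, One-on-one -> 4pm, Hiring -> 2pm).

No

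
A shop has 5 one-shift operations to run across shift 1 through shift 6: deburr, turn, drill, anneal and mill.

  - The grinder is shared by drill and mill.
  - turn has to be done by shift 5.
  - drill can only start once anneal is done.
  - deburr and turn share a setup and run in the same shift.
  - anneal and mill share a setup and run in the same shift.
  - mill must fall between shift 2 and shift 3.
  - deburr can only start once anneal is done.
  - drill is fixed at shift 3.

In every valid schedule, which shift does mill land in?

shift 2

mill's window is shift 2–shift 3.
drill is fixed at shift 3, and mill can't share a shift with drill.
So mill must be shift 2.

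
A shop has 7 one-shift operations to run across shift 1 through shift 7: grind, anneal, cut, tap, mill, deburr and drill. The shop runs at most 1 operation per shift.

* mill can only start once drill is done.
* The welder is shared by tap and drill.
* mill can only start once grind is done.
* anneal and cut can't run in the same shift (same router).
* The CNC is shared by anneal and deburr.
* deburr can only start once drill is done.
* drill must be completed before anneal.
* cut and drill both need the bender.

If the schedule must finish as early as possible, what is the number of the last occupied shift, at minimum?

shift 7

The precedence chain requires at least 2 distinct shifts.
With at most 1 per shift and 7 operations, at least 7 shifts are needed.
7 works (last occupied shift: shift 7): for example cut=shift 6, drill=shift 1, grind=shift 2, tap=shift 7, anneal=shift 4, deburr=shift 5, mill=shift 3.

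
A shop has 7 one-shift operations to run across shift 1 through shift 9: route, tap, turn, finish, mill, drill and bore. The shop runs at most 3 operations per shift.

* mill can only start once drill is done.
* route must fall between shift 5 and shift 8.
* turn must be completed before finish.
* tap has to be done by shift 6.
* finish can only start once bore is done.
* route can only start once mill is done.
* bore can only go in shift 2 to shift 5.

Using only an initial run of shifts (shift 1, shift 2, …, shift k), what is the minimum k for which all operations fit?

The precedence chain requires at least 3 distinct shifts.
With at most 3 per shift and 7 operations, at least 3 shifts are needed.
route can't be placed before shift 5, so the schedule must run through at least shift 5.
5 works (last occupied shift: shift 5): for example route -> shift 5; finish -> shift 3; mill -> shift 2; tap -> shift 1; drill -> shift 1; turn -> shift 1; bore -> shift 2.

5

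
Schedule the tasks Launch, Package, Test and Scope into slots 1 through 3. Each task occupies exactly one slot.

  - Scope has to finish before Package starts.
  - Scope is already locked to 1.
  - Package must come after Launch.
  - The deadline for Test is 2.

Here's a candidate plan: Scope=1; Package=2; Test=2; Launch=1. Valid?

Yes

Scope has to finish before Package starts — holds.
The deadline for Test is 2 — holds.
Scope is already locked to 1 — holds.
Package must come after Launch — holds.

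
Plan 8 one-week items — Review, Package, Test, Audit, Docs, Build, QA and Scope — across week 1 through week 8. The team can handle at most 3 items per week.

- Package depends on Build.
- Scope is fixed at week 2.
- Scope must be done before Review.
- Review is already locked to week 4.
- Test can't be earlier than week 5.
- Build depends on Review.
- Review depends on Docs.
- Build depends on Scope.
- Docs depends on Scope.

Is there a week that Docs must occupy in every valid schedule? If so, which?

week 3

Scope is fixed at week 2 and must come before Docs, so Docs is at least week 3.
Review is fixed at week 4 and must come after Docs, so Docs is at most week 3.
So Docs must be week 3.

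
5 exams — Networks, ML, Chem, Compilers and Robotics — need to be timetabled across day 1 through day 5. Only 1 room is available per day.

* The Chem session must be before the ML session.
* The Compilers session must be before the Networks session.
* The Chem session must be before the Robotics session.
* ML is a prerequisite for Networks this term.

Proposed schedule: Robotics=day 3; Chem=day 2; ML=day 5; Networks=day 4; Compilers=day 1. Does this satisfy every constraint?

No. ML is a prerequisite for Networks this term is not satisfied.

ML is a prerequisite for Networks this term — violated.
The Compilers session must be before the Networks session — holds.
The Chem session must be before the Robotics session — holds.
Only 1 room is available per day — holds.
The Chem session must be before the ML session — holds.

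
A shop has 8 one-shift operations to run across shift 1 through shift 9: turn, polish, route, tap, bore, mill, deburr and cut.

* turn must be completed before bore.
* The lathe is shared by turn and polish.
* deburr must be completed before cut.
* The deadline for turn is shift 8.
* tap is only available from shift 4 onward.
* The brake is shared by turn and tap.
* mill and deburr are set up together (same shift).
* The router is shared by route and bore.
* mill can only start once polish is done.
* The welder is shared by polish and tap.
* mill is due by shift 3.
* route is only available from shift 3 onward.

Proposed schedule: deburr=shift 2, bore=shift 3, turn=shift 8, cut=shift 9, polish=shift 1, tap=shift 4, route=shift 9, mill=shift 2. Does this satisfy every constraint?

Invalid. turn must be completed before bore.

mill and deburr are set up together (same shift) — holds.
deburr must be completed before cut — holds.
mill can only start once polish is done — holds.
The lathe is shared by turn and polish — holds.
The router is shared by route and bore — holds.
turn must be completed before bore — violated.
The brake is shared by turn and tap — holds.
The welder is shared by polish and tap — holds.
mill is due by shift 3 — holds.
The deadline for turn is shift 8 — holds.
route is only available from shift 3 onward — holds.
tap is only available from shift 4 onward — holds.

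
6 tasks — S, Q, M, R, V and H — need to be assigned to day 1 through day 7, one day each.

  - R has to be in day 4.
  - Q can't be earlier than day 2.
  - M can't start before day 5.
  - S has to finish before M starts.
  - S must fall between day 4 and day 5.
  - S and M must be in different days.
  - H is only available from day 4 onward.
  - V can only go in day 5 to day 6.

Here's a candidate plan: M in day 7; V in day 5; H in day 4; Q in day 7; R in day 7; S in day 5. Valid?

No. R has to be in day 4 is not satisfied.

S has to finish before M starts — holds.
H is only available from day 4 onward — holds.
V can only go in day 5 to day 6 — holds.
S and M must be in different days — holds.
Q can't be earlier than day 2 — holds.
M can't start before day 5 — holds.
R has to be in day 4 — violated.
S must fall between day 4 and day 5 — holds.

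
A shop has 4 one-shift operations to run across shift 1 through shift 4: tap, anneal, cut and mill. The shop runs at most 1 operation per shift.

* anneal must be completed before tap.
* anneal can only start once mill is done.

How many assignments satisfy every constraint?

4

Enumerating: cut in shift 4, anneal in shift 2, tap in shift 3, mill in shift 1 | cut=shift 3; mill=shift 1; tap=shift 4; anneal=shift 2 | tap=shift 4; anneal=shift 3; mill=shift 1; cut=shift 2 | anneal=shift 3; tap=shift 4; cut=shift 1; mill=shift 2.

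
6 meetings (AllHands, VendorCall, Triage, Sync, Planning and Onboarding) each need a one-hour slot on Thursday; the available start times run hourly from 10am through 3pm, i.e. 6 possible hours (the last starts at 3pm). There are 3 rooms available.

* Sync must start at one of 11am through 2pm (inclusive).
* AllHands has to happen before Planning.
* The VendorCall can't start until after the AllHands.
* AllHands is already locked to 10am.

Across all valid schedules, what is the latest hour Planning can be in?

Precedence pushes Planning to at least 11am.
Planning at 3pm is achievable: Onboarding in 10am, Planning in 3pm, VendorCall in 11am, Sync in 11am, AllHands in 10am, Triage in 10am.

3pm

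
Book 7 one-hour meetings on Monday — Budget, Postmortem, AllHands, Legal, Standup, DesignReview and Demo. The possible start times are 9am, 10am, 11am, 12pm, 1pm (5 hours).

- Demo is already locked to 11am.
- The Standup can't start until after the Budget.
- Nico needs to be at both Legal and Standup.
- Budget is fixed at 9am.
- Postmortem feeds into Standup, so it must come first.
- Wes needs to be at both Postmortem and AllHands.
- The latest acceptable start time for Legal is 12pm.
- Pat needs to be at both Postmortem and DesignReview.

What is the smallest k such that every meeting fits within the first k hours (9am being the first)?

3 hours

The precedence chain requires at least 2 distinct hours.
Demo can't be placed before 11am — that is hour 3 counting from 9am — so the schedule must run through at least 3 hours.
3 works (last occupied hour: 11am): for example Legal=9am, Demo=11am, Budget=9am, Postmortem=9am, Standup=10am, AllHands=10am, DesignReview=10am.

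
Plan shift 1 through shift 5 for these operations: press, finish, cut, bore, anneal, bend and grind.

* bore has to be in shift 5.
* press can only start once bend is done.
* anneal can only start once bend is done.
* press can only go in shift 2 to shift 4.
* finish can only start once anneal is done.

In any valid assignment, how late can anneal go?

shift 4

Precedence pushes anneal to at least shift 2; downstream work caps anneal at shift 4.
anneal at shift 4 is achievable: bore -> shift 5; finish -> shift 5; anneal -> shift 4; grind -> shift 1; cut -> shift 1; press -> shift 2; bend -> shift 1.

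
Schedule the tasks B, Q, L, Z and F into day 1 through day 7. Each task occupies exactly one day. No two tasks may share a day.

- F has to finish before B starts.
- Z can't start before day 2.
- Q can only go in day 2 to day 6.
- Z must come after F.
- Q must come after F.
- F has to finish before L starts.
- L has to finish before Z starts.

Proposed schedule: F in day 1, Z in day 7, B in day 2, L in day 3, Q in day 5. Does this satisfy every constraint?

No two tasks may share a day — holds.
Z must come after F — holds.
F has to finish before B starts — holds.
Q can only go in day 2 to day 6 — holds.
Q must come after F — holds.
Z can't start before day 2 — holds.
L has to finish before Z starts — holds.
F has to finish before L starts — holds.

Valid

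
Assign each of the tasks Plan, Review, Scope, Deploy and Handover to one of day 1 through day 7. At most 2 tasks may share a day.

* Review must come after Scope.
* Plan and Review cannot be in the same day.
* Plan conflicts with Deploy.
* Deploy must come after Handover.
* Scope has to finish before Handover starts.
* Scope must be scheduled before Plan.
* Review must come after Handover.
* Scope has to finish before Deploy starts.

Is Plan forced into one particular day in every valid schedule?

Plan can be day 2 (e.g. Scope -> day 1; Deploy -> day 3; Handover -> day 2; Review -> day 3; Plan -> day 2) or day 3 (e.g. Plan -> day 3, Deploy -> day 4, Handover -> day 2, Scope -> day 1, Review -> day 4).

No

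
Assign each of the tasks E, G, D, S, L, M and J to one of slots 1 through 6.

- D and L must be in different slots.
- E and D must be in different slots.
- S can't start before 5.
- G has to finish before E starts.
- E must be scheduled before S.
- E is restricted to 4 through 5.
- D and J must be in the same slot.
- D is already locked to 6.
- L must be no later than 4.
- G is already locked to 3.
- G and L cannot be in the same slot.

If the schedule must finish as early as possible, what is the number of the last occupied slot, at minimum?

The precedence chain requires at least 3 distinct slots.
D can't be placed before 6, so the schedule must run through at least slot 6.
6 works (last occupied slot: 6): for example M in 1; G in 3; E in 4; S in 5; L in 1; J in 6; D in 6.

slot 6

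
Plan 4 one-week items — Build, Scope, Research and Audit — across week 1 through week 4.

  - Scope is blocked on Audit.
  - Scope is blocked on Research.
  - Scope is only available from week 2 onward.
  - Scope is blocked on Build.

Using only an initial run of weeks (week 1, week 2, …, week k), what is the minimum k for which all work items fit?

2

The precedence chain requires at least 2 distinct weeks.
2 works (last occupied week: week 2): for example Audit in week 1, Scope in week 2, Build in week 1, Research in week 1.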